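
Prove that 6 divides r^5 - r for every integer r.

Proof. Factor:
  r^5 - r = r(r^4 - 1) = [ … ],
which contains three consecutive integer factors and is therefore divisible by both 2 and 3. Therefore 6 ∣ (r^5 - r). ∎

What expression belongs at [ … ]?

(r - 1)r(r + 1)(r^2 + 1)

r^4 - 1 = (r^2 - 1)(r^2 + 1), and r^2 - 1 = (r-1)(r+1).
So r(r^4 - 1) = (r - 1)r(r + 1)(r^2 + 1).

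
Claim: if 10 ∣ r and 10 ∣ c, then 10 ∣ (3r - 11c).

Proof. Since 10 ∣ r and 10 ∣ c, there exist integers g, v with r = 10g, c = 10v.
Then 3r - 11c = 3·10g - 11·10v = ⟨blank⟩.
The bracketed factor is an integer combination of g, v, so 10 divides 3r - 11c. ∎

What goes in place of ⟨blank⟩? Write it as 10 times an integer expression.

Pull the common 10 out of every term: 3·10g - 11·10v = 10(3g - 11v).
3g - 11v is an integer, which exhibits the divisibility.

10(3g - 11v)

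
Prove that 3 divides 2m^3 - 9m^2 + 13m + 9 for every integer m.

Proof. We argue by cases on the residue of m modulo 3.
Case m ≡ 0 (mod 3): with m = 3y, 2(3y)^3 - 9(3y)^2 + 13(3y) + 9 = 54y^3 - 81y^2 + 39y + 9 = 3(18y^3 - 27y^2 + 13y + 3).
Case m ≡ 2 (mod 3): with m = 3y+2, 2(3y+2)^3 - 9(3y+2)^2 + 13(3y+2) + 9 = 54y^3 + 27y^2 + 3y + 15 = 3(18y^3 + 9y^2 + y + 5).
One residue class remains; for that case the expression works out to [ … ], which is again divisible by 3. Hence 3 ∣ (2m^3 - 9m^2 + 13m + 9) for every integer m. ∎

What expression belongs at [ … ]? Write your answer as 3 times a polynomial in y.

3(18y^3 - 9y^2 + y + 5)

Only m ≡ 1 (mod 3) is unaccounted for. Put m = 3y+1:
2(3y+1)^3 - 9(3y+1)^2 + 13(3y+1) + 9 expands to 54y^3 - 27y^2 + 3y + 15,
and factoring out 3 leaves 3(18y^3 - 9y^2 + y + 5).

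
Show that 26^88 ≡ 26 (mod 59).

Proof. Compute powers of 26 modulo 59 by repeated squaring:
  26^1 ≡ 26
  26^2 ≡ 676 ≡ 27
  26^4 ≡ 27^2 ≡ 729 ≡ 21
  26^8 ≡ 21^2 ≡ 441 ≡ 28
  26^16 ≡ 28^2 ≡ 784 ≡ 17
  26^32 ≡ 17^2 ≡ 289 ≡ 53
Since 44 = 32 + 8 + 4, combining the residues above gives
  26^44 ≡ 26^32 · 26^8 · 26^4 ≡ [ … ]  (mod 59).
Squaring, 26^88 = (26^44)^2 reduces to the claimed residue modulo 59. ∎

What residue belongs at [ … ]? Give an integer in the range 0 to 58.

12

26^32 · 26^8 · 26^4 ≡ 53 · 28 · 21 = 31164.
31164 mod 59 = 12, so 26^44 ≡ 12 (mod 59).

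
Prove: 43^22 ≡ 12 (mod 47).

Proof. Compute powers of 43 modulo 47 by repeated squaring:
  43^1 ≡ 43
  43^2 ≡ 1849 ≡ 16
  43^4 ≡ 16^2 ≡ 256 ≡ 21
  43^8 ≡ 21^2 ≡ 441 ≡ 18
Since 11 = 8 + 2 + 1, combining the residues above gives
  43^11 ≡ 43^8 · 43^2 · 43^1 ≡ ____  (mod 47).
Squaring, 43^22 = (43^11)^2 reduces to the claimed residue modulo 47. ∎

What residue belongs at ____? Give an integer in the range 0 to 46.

23

Multiply the listed residues: 18 · 16 · 43 = 288 → 12384.
Reducing modulo 47: 12384 = 263·47 + 23, so 43^11 ≡ 23.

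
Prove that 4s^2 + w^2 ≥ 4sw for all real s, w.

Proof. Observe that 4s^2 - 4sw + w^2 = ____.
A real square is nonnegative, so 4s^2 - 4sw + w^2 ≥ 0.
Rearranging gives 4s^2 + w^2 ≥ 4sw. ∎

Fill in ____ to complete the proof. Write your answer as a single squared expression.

(2s - w)^2

4s^2 - 4sw + w^2 is a perfect-square trinomial: the outer terms are (2s)^2 and (w)^2, and the cross term is -2·2s·w.
So 4s^2 - 4sw + w^2 = (2s - w)^2 ≥ 0.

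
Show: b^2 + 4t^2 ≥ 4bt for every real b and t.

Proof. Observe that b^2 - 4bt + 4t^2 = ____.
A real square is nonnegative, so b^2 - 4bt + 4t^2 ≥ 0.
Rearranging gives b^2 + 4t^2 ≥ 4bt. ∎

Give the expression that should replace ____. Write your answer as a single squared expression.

The leading and trailing coefficients are 1^2 and 2^2, and 4 = 2·1·2, so the trinomial is (b - 2t)^2.
Hence b^2 - 4bt + 4t^2 ≥ 0.

(b - 2t)^2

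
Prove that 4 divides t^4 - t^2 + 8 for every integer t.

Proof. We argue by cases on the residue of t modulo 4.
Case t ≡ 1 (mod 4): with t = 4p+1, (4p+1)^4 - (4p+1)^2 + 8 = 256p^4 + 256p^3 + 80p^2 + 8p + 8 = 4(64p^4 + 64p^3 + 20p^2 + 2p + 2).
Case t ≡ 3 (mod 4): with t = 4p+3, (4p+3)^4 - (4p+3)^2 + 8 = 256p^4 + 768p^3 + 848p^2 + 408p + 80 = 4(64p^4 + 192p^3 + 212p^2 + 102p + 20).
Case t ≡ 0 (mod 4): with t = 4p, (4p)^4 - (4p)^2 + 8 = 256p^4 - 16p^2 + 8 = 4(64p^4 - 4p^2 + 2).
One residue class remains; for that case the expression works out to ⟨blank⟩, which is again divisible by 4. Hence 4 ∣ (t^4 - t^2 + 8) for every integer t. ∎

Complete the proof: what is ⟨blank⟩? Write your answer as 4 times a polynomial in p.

Only t ≡ 2 (mod 4) is unaccounted for. Put t = 4p+2:
(4p+2)^4 - (4p+2)^2 + 8 expands to 256p^4 + 512p^3 + 368p^2 + 112p + 20,
and factoring out 4 leaves 4(64p^4 + 128p^3 + 92p^2 + 28p + 5).

4(64p^4 + 128p^3 + 92p^2 + 28p + 5)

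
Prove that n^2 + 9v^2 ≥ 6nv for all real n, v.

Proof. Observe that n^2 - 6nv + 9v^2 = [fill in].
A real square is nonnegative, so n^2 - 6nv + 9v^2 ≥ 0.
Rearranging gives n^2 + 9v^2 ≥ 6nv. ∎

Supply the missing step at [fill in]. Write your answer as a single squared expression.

(n - 3v)^2

The leading and trailing coefficients are 1^2 and 3^2, and 6 = 2·1·3, so the trinomial is (n - 3v)^2.
Hence n^2 - 6nv + 9v^2 ≥ 0.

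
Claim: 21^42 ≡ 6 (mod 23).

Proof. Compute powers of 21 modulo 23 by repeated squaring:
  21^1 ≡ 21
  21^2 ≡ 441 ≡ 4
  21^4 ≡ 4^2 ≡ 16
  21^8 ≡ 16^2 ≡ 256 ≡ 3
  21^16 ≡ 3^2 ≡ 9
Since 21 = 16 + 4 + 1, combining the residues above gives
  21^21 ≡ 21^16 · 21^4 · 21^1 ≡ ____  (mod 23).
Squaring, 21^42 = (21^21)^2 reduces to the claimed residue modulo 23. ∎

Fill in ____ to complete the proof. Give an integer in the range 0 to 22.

21^16 · 21^4 · 21^1 ≡ 9 · 16 · 21 = 3024.
3024 mod 23 = 11, so 21^21 ≡ 11 (mod 23).

11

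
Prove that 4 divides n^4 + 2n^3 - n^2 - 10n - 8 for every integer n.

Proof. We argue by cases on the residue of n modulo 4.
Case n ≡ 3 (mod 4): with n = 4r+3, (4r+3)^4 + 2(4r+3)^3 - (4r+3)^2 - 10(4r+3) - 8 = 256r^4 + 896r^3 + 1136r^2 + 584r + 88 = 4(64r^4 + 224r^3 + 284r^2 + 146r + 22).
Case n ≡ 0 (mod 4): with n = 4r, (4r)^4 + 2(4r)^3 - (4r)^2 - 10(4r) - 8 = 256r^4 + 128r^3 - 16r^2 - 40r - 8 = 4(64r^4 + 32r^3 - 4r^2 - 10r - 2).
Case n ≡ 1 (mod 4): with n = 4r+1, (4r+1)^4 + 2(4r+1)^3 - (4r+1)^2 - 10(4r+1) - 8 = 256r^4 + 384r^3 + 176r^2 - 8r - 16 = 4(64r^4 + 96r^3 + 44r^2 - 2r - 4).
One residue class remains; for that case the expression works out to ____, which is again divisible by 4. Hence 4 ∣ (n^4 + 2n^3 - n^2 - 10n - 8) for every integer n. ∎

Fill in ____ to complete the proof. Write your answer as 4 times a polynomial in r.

4(64r^4 + 160r^3 + 140r^2 + 42r)

Only n ≡ 2 (mod 4) is unaccounted for. Put n = 4r+2:
(4r+2)^4 + 2(4r+2)^3 - (4r+2)^2 - 10(4r+2) - 8 expands to 256r^4 + 640r^3 + 560r^2 + 168r,
and factoring out 4 leaves 4(64r^4 + 160r^3 + 140r^2 + 42r).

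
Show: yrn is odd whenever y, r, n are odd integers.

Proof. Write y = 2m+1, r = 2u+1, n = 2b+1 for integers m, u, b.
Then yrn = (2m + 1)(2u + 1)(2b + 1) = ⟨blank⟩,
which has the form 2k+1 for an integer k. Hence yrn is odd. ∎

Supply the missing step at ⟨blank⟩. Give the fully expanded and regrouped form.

2(4bmu + 2bm + 2bu + b + 2mu + m + u) + 1

Expanding: (2m + 1)(2u + 1)(2b + 1) = 8bmu + 4bm + 4bu + 2b + 4mu + 2m + 2u + 1.
Every term except the constant is even, so this is 2(4bmu + 2bm + 2bu + b + 2mu + m + u) + 1,
and 4bmu + 2bm + 2bu + b + 2mu + m + u ∈ ℤ gives the required form.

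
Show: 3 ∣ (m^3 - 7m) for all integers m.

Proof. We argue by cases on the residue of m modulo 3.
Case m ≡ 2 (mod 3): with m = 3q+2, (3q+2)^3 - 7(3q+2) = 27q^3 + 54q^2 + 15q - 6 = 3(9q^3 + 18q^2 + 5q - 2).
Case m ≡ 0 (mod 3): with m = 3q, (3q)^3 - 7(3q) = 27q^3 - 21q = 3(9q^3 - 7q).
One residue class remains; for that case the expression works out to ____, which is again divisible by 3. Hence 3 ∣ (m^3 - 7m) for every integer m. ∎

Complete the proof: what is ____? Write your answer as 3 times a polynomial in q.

The residues treated are {2, 0}, so the missing case is m ≡ 1 (mod 3); write m = 3q+1.
Then (3q+1)^3 - 7(3q+1) = 27q^3 + 27q^2 - 12q - 6 = 3(9q^3 + 9q^2 - 4q - 2).

3(9q^3 + 9q^2 - 4q - 2)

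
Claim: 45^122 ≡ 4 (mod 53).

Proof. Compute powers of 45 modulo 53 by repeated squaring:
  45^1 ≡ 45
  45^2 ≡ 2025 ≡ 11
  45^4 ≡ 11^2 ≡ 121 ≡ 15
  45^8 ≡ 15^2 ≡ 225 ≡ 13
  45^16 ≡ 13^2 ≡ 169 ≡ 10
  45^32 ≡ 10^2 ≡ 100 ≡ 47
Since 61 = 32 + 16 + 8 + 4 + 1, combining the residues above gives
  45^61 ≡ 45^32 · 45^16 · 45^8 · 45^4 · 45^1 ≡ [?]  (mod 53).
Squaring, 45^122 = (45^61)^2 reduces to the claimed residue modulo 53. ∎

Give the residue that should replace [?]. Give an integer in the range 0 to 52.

45^32 · 45^16 · 45^8 · 45^4 · 45^1 ≡ 47 · 10 · 13 · 15 · 45 = 4124250.
4124250 mod 53 = 2, so 45^61 ≡ 2 (mod 53).

2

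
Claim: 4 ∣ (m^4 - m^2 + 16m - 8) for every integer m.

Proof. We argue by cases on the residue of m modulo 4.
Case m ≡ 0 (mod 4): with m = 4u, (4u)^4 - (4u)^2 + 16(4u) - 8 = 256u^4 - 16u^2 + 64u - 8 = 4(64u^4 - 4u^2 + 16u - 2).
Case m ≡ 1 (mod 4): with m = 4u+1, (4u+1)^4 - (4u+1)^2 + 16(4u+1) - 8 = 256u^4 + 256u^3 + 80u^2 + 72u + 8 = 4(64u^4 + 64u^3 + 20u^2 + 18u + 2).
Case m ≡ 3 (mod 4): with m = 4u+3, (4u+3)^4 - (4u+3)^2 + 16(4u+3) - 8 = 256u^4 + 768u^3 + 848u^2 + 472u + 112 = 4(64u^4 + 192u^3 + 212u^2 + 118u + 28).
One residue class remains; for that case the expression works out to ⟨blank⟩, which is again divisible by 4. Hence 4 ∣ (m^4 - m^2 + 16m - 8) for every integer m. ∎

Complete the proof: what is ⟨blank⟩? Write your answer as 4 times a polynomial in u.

The residues treated are {0, 1, 3}, so the missing case is m ≡ 2 (mod 4); write m = 4u+2.
Then (4u+2)^4 - (4u+2)^2 + 16(4u+2) - 8 = 256u^4 + 512u^3 + 368u^2 + 176u + 36 = 4(64u^4 + 128u^3 + 92u^2 + 44u + 9).

4(64u^4 + 128u^3 + 92u^2 + 44u + 9)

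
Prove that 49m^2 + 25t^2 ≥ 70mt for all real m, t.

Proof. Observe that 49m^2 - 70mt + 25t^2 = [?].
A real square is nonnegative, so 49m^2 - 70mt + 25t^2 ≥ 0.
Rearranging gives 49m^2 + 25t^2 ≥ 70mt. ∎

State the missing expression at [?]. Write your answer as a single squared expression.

(7m - 5t)^2

The leading and trailing coefficients are 7^2 and 5^2, and 70 = 2·7·5, so the trinomial is (7m - 5t)^2.
Hence 49m^2 - 70mt + 25t^2 ≥ 0.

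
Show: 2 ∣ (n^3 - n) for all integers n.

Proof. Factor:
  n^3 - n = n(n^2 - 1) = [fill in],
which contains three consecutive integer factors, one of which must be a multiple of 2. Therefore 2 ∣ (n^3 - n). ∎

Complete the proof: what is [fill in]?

n(n^2 - 1) = n(n - 1)(n + 1) = (n - 1)n(n + 1).
These three factors are consecutive integers, so their product is divisible by 2.

(n - 1)n(n + 1)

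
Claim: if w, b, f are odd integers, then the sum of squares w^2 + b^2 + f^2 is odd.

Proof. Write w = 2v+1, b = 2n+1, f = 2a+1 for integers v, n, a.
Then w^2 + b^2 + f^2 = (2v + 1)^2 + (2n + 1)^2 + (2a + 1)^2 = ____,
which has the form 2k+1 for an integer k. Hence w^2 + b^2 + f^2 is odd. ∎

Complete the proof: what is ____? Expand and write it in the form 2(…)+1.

2(2a^2 + 2a + 2n^2 + 2n + 2v^2 + 2v + 1) + 1

(2v + 1)^2 + (2n + 1)^2 + (2a + 1)^2 = 4a^2 + 4a + 4n^2 + 4n + 4v^2 + 4v + 3
= 2(2a^2 + 2a + 2n^2 + 2n + 2v^2 + 2v + 1) + 1.
Since 2a^2 + 2a + 2n^2 + 2n + 2v^2 + 2v + 1 is an integer, the sum of squares is of the form 2k+1 for an integer k.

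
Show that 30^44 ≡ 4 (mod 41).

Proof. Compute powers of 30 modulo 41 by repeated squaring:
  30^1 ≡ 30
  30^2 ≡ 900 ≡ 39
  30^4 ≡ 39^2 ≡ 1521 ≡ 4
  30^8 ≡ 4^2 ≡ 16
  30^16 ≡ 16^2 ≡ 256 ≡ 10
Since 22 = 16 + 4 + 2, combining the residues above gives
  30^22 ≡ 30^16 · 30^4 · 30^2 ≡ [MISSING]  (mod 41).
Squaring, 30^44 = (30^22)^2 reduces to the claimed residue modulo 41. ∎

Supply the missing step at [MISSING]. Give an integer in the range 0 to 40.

2

30^16 · 30^4 · 30^2 ≡ 10 · 4 · 39 = 1560.
1560 mod 41 = 2, so 30^22 ≡ 2 (mod 41).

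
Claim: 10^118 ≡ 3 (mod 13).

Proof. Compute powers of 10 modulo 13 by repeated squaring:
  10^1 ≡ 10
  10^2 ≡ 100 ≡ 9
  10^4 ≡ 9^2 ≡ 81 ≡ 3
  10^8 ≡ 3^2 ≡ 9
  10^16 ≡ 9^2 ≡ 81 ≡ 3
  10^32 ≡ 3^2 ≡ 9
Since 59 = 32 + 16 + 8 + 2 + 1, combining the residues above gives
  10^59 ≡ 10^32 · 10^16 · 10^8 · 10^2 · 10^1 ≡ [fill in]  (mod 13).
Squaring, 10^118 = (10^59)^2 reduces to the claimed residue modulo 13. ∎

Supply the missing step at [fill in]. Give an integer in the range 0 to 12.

4

10^32 · 10^16 · 10^8 · 10^2 · 10^1 ≡ 9 · 3 · 9 · 9 · 10 = 21870.
21870 mod 13 = 4, so 10^59 ≡ 4 (mod 13).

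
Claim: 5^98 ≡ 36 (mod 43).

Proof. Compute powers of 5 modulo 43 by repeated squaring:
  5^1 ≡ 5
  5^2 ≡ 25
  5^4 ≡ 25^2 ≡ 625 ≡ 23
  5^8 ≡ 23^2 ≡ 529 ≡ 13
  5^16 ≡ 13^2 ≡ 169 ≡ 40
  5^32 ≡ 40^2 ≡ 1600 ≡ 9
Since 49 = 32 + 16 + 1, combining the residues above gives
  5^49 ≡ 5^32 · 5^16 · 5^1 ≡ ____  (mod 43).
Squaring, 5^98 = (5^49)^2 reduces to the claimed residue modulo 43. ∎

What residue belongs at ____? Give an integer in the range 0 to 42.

37

Multiply the listed residues: 9 · 40 · 5 = 360 → 1800.
Reducing modulo 43: 1800 = 41·43 + 37, so 5^49 ≡ 37.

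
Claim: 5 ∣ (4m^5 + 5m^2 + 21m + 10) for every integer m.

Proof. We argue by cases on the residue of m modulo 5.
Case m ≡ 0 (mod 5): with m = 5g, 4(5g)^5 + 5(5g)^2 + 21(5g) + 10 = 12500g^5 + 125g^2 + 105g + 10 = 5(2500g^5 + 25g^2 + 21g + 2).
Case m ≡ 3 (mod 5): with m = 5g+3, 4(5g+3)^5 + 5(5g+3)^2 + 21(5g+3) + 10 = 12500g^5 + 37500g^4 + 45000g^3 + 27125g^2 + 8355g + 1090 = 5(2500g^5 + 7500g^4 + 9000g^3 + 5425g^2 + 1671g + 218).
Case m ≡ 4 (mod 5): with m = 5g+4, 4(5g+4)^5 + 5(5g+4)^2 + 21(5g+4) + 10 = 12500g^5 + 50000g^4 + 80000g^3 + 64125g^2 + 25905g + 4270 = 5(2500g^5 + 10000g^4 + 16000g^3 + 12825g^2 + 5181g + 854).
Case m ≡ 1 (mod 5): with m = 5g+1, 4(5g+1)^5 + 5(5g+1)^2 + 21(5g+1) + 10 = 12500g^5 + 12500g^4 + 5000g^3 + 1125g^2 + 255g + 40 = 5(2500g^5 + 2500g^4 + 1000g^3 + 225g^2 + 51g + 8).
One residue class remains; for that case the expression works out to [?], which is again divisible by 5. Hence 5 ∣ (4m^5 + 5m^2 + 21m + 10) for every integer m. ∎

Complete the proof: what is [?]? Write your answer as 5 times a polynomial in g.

Only m ≡ 2 (mod 5) is unaccounted for. Put m = 5g+2:
4(5g+2)^5 + 5(5g+2)^2 + 21(5g+2) + 10 expands to 12500g^5 + 25000g^4 + 20000g^3 + 8125g^2 + 1805g + 200,
and factoring out 5 leaves 5(2500g^5 + 5000g^4 + 4000g^3 + 1625g^2 + 361g + 40).

5(2500g^5 + 5000g^4 + 4000g^3 + 1625g^2 + 361g + 40)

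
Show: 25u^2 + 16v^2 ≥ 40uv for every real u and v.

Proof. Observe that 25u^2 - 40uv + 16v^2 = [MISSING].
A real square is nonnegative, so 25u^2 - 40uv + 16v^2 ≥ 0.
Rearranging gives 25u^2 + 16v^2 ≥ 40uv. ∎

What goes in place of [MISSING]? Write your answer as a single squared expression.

(5u - 4v)^2

25u^2 - 40uv + 16v^2 is a perfect-square trinomial: the outer terms are (5u)^2 and (4v)^2, and the cross term is -2·5u·4v.
So 25u^2 - 40uv + 16v^2 = (5u - 4v)^2 ≥ 0.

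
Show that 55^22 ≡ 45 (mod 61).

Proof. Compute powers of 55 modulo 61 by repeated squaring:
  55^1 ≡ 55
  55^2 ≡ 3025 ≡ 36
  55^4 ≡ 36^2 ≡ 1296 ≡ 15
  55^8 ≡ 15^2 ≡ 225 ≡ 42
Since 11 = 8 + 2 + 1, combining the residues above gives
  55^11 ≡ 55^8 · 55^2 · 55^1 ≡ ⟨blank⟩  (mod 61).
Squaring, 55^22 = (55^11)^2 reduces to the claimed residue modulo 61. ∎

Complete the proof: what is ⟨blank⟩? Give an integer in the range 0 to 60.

17

Multiply the listed residues: 42 · 36 · 55 = 1512 → 83160.
Reducing modulo 61: 83160 = 1363·61 + 17, so 55^11 ≡ 17.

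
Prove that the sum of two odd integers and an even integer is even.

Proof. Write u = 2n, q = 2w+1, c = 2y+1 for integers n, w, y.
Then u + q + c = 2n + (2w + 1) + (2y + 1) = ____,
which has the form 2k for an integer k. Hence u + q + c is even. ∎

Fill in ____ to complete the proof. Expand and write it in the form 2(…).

2(n + w + y + 1)

2n + (2w + 1) + (2y + 1) = 2n + 2w + 2y + 2
= 2(n + w + y + 1).
Since n + w + y + 1 is an integer, the sum is of the form 2k for an integer k.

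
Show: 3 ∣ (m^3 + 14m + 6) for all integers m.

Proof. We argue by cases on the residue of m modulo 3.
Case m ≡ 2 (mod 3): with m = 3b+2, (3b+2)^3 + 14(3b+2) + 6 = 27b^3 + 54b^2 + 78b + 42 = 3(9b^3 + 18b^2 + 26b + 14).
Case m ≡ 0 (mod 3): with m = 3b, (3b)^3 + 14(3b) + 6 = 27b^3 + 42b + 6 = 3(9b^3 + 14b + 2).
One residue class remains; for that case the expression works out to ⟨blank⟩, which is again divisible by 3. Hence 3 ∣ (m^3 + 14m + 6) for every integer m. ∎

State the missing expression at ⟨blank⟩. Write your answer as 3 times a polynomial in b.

3(9b^3 + 9b^2 + 17b + 7)

The residues treated are {2, 0}, so the missing case is m ≡ 1 (mod 3); write m = 3b+1.
Then (3b+1)^3 + 14(3b+1) + 6 = 27b^3 + 27b^2 + 51b + 21 = 3(9b^3 + 9b^2 + 17b + 7).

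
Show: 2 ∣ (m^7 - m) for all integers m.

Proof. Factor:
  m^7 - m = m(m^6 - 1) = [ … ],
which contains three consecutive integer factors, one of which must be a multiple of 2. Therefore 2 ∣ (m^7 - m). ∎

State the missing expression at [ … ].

m^6 - 1 = (m^2 - 1)(m^4 + m^2 + 1), and m^2 - 1 = (m-1)(m+1).
So m(m^6 - 1) = (m - 1)m(m + 1)(m^4 + m^2 + 1).

(m - 1)m(m + 1)(m^4 + m^2 + 1)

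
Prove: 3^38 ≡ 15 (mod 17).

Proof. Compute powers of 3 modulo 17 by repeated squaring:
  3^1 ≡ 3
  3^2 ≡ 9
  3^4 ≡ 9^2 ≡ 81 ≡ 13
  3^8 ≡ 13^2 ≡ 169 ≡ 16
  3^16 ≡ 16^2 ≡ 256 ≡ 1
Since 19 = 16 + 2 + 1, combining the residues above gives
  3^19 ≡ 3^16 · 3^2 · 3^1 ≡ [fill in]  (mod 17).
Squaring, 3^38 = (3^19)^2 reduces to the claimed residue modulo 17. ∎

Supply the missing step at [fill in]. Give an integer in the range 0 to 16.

Multiply the listed residues: 1 · 9 · 3 = 9 → 27.
Reducing modulo 17: 27 = 1·17 + 10, so 3^19 ≡ 10.

10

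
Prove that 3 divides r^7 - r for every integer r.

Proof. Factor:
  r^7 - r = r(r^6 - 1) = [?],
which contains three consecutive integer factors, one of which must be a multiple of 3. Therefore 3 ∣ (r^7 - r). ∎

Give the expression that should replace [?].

r^6 - 1 = (r^2 - 1)(r^4 + r^2 + 1), and r^2 - 1 = (r-1)(r+1).
So r(r^6 - 1) = (r - 1)r(r + 1)(r^4 + r^2 + 1).

(r - 1)r(r + 1)(r^4 + r^2 + 1)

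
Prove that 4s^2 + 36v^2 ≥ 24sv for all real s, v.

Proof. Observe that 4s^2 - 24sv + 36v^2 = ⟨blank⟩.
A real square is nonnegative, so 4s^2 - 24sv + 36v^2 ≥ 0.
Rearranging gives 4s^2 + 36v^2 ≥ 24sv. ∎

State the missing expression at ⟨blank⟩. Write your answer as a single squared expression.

The leading and trailing coefficients are 2^2 and 6^2, and 24 = 2·2·6, so the trinomial is (2s - 6v)^2.
Hence 4s^2 - 24sv + 36v^2 ≥ 0.

(2s - 6v)^2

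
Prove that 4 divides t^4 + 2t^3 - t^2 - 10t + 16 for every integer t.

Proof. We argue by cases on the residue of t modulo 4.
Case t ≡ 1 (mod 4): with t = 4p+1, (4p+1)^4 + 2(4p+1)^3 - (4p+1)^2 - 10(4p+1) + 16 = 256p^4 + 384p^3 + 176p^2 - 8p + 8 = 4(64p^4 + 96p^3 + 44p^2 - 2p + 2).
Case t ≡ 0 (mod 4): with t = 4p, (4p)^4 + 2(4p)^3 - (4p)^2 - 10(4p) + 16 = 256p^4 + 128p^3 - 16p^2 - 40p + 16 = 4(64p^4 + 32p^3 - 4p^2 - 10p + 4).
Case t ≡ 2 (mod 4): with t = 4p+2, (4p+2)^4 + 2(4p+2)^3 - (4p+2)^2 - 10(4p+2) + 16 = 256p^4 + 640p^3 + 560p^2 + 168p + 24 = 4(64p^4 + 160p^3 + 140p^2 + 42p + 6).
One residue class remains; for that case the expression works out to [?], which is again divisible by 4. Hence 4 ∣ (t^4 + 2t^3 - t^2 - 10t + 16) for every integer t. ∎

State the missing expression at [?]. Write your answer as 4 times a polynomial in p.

4(64p^4 + 224p^3 + 284p^2 + 146p + 28)

The residues treated are {1, 0, 2}, so the missing case is t ≡ 3 (mod 4); write t = 4p+3.
Then (4p+3)^4 + 2(4p+3)^3 - (4p+3)^2 - 10(4p+3) + 16 = 256p^4 + 896p^3 + 1136p^2 + 584p + 112 = 4(64p^4 + 224p^3 + 284p^2 + 146p + 28).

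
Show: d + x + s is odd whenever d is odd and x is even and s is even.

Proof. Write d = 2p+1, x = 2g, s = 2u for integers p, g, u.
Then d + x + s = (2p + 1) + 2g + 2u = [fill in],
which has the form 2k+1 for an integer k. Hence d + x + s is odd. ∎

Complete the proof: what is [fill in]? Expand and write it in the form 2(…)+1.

Expanding: (2p + 1) + 2g + 2u = 2g + 2p + 2u + 1.
Every term except the constant is even, so this is 2(g + p + u) + 1,
and g + p + u ∈ ℤ gives the required form.

2(g + p + u) + 1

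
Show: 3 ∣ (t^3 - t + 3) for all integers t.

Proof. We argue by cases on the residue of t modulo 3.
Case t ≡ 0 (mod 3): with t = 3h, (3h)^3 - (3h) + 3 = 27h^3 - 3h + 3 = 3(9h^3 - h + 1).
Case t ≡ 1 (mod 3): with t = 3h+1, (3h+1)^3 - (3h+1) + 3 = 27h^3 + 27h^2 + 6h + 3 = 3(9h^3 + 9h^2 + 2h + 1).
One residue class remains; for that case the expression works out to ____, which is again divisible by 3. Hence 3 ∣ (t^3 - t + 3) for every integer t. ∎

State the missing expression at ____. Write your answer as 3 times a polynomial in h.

3(9h^3 + 18h^2 + 11h + 3)

The residues treated are {0, 1}, so the missing case is t ≡ 2 (mod 3); write t = 3h+2.
Then (3h+2)^3 - (3h+2) + 3 = 27h^3 + 54h^2 + 33h + 9 = 3(9h^3 + 18h^2 + 11h + 3).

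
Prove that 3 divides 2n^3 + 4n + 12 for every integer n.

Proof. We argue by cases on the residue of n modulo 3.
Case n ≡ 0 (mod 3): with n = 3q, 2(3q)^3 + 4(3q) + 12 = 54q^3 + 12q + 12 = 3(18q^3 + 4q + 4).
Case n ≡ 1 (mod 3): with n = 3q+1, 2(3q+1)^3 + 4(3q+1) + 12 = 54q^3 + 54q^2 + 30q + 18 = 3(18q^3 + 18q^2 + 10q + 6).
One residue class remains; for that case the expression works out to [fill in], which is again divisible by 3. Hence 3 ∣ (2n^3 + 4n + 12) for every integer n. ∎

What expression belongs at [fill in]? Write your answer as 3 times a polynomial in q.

The residues treated are {0, 1}, so the missing case is n ≡ 2 (mod 3); write n = 3q+2.
Then 2(3q+2)^3 + 4(3q+2) + 12 = 54q^3 + 108q^2 + 84q + 36 = 3(18q^3 + 36q^2 + 28q + 12).

3(18q^3 + 36q^2 + 28q + 12)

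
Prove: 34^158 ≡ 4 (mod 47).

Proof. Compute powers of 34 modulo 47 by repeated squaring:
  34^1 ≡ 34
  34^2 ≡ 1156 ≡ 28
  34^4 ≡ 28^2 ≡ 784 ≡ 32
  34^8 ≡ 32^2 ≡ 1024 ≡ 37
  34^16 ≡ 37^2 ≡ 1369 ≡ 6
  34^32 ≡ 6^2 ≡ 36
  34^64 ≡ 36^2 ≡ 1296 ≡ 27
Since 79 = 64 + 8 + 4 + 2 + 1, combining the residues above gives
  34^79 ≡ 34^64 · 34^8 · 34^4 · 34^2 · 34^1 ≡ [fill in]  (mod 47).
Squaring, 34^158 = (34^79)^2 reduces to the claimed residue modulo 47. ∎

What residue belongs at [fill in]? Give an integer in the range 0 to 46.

2

34^64 · 34^8 · 34^4 · 34^2 · 34^1 ≡ 27 · 37 · 32 · 28 · 34 = 30433536.
30433536 mod 47 = 2, so 34^79 ≡ 2 (mod 47).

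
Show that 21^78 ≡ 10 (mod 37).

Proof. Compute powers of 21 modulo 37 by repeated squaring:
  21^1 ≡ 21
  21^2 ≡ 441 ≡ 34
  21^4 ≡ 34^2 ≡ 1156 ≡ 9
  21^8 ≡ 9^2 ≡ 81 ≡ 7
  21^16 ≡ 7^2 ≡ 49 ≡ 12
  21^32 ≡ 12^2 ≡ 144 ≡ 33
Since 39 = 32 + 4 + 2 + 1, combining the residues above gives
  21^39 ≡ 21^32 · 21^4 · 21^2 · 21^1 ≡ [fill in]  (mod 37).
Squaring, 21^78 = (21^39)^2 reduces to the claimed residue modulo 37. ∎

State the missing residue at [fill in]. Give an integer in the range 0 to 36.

21^32 · 21^4 · 21^2 · 21^1 ≡ 33 · 9 · 34 · 21 = 212058.
212058 mod 37 = 11, so 21^39 ≡ 11 (mod 37).

11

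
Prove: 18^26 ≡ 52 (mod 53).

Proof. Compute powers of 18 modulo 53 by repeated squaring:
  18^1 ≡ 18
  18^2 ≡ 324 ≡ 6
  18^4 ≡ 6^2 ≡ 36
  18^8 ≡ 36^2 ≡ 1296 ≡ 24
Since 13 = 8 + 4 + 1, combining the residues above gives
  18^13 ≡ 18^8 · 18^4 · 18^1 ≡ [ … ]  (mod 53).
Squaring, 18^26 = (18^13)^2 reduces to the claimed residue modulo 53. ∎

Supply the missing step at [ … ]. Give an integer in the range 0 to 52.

18^8 · 18^4 · 18^1 ≡ 24 · 36 · 18 = 15552.
15552 mod 53 = 23, so 18^13 ≡ 23 (mod 53).

23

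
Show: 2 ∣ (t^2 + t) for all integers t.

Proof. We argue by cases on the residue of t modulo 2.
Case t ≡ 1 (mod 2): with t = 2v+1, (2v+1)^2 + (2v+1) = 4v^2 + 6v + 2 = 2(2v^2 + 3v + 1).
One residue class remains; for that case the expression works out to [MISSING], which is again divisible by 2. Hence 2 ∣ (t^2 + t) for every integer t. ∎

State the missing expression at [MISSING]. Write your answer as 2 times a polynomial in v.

2(2v^2 + v)

Only t ≡ 0 (mod 2) is unaccounted for. Put t = 2v:
(2v)^2 + (2v) expands to 4v^2 + 2v,
and factoring out 2 leaves 2(2v^2 + v).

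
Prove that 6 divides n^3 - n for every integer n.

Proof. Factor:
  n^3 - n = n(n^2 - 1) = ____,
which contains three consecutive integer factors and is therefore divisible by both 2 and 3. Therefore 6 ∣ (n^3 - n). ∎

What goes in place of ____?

(n - 1)n(n + 1)

n(n^2 - 1) = n(n - 1)(n + 1) = (n - 1)n(n + 1).
These three factors are consecutive integers, so their product is divisible by 6.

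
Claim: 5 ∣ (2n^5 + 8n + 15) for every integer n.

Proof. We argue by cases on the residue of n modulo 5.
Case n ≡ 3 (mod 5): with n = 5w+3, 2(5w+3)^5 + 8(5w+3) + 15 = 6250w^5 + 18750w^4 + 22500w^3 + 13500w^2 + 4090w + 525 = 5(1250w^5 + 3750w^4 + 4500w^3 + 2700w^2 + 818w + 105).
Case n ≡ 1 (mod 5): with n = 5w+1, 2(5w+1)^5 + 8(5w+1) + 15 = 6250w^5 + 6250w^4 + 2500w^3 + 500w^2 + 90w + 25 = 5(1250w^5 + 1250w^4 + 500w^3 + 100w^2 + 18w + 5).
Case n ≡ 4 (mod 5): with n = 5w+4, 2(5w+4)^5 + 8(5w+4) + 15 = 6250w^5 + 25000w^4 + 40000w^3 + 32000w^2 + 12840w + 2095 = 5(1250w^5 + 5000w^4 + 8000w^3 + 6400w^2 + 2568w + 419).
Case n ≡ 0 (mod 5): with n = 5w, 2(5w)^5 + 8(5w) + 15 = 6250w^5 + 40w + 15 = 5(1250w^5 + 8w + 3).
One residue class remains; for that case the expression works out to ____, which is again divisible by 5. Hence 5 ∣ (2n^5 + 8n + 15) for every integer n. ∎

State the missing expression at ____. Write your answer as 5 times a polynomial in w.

Only n ≡ 2 (mod 5) is unaccounted for. Put n = 5w+2:
2(5w+2)^5 + 8(5w+2) + 15 expands to 6250w^5 + 12500w^4 + 10000w^3 + 4000w^2 + 840w + 95,
and factoring out 5 leaves 5(1250w^5 + 2500w^4 + 2000w^3 + 800w^2 + 168w + 19).

5(1250w^5 + 2500w^4 + 2000w^3 + 800w^2 + 168w + 19)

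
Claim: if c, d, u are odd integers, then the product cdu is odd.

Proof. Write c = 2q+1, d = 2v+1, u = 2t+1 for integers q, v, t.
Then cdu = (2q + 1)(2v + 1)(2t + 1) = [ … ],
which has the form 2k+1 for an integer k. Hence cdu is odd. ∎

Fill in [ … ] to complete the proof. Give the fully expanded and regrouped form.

2(4qtv + 2qt + 2qv + q + 2tv + t + v) + 1

Expanding: (2q + 1)(2v + 1)(2t + 1) = 8qtv + 4qt + 4qv + 2q + 4tv + 2t + 2v + 1.
Every term except the constant is even, so this is 2(4qtv + 2qt + 2qv + q + 2tv + t + v) + 1,
and 4qtv + 2qt + 2qv + q + 2tv + t + v ∈ ℤ gives the required form.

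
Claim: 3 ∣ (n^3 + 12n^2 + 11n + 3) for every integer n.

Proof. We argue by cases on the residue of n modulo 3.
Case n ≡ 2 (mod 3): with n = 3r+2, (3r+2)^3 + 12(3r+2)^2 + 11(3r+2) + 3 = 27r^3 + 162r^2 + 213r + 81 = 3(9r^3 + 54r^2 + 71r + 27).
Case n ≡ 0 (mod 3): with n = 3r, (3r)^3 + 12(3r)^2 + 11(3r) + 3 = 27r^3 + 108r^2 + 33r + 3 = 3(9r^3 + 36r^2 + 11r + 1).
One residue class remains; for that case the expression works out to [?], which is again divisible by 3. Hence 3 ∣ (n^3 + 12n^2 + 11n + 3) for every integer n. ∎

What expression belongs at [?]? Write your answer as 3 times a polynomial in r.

3(9r^3 + 45r^2 + 38r + 9)

Only n ≡ 1 (mod 3) is unaccounted for. Put n = 3r+1:
(3r+1)^3 + 12(3r+1)^2 + 11(3r+1) + 3 expands to 27r^3 + 135r^2 + 114r + 27,
and factoring out 3 leaves 3(9r^3 + 45r^2 + 38r + 9).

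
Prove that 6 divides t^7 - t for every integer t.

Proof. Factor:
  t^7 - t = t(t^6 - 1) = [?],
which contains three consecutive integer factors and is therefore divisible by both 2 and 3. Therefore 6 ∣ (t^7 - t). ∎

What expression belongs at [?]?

(t - 1)t(t + 1)(t^4 + t^2 + 1)

t^6 - 1 = (t^2 - 1)(t^4 + t^2 + 1), and t^2 - 1 = (t-1)(t+1).
So t(t^6 - 1) = (t - 1)t(t + 1)(t^4 + t^2 + 1).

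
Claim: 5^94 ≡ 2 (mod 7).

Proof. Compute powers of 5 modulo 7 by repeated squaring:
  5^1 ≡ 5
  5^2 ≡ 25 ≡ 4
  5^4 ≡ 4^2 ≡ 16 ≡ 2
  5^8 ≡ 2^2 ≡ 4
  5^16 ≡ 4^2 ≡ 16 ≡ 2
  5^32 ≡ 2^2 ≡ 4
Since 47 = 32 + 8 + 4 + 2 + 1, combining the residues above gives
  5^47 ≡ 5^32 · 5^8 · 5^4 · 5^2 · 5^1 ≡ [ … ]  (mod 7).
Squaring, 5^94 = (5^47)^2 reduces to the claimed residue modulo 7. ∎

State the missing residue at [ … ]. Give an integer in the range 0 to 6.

3

Multiply the listed residues: 4 · 4 · 2 · 4 · 5 = 16 → 32 → 128 → 640.
Reducing modulo 7: 640 = 91·7 + 3, so 5^47 ≡ 3.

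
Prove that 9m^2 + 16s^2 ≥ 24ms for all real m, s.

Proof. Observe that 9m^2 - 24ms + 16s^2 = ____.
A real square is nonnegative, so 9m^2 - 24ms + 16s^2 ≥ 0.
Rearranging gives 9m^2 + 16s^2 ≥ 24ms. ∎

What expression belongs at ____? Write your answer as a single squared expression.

9m^2 - 24ms + 16s^2 is a perfect-square trinomial: the outer terms are (3m)^2 and (4s)^2, and the cross term is -2·3m·4s.
So 9m^2 - 24ms + 16s^2 = (3m - 4s)^2 ≥ 0.

(3m - 4s)^2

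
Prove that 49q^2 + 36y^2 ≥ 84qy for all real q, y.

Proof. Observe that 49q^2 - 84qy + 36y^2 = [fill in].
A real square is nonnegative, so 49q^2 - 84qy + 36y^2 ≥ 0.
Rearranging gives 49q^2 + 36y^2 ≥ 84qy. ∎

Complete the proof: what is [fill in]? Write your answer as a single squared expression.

(7q - 6y)^2

The leading and trailing coefficients are 7^2 and 6^2, and 84 = 2·7·6, so the trinomial is (7q - 6y)^2.
Hence 49q^2 - 84qy + 36y^2 ≥ 0.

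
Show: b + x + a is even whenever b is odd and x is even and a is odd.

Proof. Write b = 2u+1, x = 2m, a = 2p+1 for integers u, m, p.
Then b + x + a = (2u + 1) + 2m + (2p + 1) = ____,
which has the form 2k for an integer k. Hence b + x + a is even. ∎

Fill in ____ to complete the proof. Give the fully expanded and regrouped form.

2(m + p + u + 1)

(2u + 1) + 2m + (2p + 1) = 2m + 2p + 2u + 2
= 2(m + p + u + 1).
Since m + p + u + 1 is an integer, the sum is of the form 2k for an integer k.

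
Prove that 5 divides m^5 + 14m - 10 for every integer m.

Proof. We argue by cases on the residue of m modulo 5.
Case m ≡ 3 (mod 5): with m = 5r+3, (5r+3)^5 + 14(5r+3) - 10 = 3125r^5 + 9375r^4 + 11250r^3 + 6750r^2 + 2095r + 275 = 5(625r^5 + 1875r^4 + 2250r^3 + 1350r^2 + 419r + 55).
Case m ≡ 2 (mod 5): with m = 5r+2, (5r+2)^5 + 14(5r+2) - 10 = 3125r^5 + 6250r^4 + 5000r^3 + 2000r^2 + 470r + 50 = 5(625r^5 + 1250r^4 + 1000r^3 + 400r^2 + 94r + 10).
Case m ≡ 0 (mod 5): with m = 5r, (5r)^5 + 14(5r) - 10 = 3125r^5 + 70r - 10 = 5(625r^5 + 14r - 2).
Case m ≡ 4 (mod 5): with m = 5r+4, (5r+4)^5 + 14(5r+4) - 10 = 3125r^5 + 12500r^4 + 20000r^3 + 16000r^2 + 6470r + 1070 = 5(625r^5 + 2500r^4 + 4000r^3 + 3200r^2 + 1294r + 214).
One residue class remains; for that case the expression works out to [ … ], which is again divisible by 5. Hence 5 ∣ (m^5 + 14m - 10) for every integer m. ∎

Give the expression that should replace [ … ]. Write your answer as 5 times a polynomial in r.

Only m ≡ 1 (mod 5) is unaccounted for. Put m = 5r+1:
(5r+1)^5 + 14(5r+1) - 10 expands to 3125r^5 + 3125r^4 + 1250r^3 + 250r^2 + 95r + 5,
and factoring out 5 leaves 5(625r^5 + 625r^4 + 250r^3 + 50r^2 + 19r + 1).

5(625r^5 + 625r^4 + 250r^3 + 50r^2 + 19r + 1)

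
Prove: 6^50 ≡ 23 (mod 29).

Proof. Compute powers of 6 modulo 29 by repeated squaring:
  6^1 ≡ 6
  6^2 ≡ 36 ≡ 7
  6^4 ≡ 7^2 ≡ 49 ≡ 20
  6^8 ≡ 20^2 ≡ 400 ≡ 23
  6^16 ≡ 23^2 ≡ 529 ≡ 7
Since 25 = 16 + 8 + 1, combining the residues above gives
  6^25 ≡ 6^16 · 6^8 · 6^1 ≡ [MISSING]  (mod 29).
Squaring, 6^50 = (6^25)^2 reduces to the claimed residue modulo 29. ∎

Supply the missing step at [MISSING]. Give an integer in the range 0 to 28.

Multiply the listed residues: 7 · 23 · 6 = 161 → 966.
Reducing modulo 29: 966 = 33·29 + 9, so 6^25 ≡ 9.

9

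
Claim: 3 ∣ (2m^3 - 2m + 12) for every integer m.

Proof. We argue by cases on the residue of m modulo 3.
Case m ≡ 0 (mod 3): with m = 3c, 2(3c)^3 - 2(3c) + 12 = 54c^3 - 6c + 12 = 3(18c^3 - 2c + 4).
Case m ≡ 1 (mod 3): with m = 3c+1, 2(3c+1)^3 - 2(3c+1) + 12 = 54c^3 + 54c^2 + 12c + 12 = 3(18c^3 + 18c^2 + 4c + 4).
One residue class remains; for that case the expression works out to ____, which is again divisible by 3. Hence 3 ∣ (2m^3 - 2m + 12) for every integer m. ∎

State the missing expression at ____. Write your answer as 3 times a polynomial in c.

3(18c^3 + 36c^2 + 22c + 8)

Only m ≡ 2 (mod 3) is unaccounted for. Put m = 3c+2:
2(3c+2)^3 - 2(3c+2) + 12 expands to 54c^3 + 108c^2 + 66c + 24,
and factoring out 3 leaves 3(18c^3 + 36c^2 + 22c + 8).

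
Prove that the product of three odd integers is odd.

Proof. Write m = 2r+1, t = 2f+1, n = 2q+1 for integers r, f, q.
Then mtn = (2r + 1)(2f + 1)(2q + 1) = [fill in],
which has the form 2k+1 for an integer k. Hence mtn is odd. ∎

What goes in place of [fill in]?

Expanding: (2r + 1)(2f + 1)(2q + 1) = 8fqr + 4fq + 4fr + 2f + 4qr + 2q + 2r + 1.
Every term except the constant is even, so this is 2(4fqr + 2fq + 2fr + f + 2qr + q + r) + 1,
and 4fqr + 2fq + 2fr + f + 2qr + q + r ∈ ℤ gives the required form.

2(4fqr + 2fq + 2fr + f + 2qr + q + r) + 1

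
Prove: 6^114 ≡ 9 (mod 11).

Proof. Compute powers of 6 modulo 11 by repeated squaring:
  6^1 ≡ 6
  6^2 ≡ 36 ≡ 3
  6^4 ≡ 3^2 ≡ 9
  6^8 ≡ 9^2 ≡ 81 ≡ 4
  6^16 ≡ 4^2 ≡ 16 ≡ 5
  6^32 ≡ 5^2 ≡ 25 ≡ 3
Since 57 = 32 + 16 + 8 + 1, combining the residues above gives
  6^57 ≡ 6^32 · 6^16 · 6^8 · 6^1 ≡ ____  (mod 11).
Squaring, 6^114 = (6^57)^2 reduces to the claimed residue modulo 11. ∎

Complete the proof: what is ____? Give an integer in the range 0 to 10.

6^32 · 6^16 · 6^8 · 6^1 ≡ 3 · 5 · 4 · 6 = 360.
360 mod 11 = 8, so 6^57 ≡ 8 (mod 11).

8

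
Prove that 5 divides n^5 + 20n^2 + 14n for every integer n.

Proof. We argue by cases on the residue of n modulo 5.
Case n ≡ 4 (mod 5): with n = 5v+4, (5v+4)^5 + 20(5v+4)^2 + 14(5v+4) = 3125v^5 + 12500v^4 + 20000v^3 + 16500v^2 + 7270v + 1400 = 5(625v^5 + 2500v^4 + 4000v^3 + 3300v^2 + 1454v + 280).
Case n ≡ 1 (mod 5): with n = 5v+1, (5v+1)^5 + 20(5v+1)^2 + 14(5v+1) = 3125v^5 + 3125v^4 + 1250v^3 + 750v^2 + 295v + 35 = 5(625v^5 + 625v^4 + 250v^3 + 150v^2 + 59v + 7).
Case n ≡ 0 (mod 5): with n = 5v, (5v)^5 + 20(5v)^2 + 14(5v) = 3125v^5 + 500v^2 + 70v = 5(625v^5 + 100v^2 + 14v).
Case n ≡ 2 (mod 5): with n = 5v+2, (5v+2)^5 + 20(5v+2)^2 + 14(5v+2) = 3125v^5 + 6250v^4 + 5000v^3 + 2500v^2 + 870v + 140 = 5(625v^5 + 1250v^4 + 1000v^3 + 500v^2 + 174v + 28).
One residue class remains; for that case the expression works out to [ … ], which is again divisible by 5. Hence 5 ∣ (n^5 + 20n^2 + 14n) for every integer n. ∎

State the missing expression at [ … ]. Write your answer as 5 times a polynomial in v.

5(625v^5 + 1875v^4 + 2250v^3 + 1450v^2 + 539v + 93)

Only n ≡ 3 (mod 5) is unaccounted for. Put n = 5v+3:
(5v+3)^5 + 20(5v+3)^2 + 14(5v+3) expands to 3125v^5 + 9375v^4 + 11250v^3 + 7250v^2 + 2695v + 465,
and factoring out 5 leaves 5(625v^5 + 1875v^4 + 2250v^3 + 1450v^2 + 539v + 93).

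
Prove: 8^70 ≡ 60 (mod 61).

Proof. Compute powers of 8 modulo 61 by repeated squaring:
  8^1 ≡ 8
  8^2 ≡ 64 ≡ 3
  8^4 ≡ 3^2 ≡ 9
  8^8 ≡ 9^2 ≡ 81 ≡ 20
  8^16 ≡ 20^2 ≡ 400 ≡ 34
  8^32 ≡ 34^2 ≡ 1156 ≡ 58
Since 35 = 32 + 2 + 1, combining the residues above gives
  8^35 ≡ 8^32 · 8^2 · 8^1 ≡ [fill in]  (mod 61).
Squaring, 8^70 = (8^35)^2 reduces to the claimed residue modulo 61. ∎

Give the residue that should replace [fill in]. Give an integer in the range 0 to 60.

50

8^32 · 8^2 · 8^1 ≡ 58 · 3 · 8 = 1392.
1392 mod 61 = 50, so 8^35 ≡ 50 (mod 61).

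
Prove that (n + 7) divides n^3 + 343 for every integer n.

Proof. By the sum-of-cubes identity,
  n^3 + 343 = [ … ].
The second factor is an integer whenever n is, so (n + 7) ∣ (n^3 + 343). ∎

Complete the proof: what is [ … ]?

a^3 + b^3 = (a + b)(a^2 - ab + b^2). With a = n, b = 7:
n^3 + 343 = (n + 7)(n^2 - 7n + 49).

(n + 7)(n^2 - 7n + 49)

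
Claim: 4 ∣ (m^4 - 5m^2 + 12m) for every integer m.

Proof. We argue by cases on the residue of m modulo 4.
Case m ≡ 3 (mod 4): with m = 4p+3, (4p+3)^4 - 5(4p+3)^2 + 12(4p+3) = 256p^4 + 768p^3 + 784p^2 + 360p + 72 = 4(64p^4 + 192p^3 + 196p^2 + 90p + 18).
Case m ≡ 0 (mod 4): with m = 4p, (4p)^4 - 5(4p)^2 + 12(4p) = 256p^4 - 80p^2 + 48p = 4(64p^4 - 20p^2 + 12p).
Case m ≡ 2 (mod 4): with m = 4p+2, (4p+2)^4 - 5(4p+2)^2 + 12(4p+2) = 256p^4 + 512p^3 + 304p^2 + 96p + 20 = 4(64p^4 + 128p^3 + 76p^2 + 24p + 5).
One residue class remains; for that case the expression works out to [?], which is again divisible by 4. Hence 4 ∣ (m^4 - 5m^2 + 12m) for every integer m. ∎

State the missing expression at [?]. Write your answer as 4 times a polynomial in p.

The residues treated are {3, 0, 2}, so the missing case is m ≡ 1 (mod 4); write m = 4p+1.
Then (4p+1)^4 - 5(4p+1)^2 + 12(4p+1) = 256p^4 + 256p^3 + 16p^2 + 24p + 8 = 4(64p^4 + 64p^3 + 4p^2 + 6p + 2).

4(64p^4 + 64p^3 + 4p^2 + 6p + 2)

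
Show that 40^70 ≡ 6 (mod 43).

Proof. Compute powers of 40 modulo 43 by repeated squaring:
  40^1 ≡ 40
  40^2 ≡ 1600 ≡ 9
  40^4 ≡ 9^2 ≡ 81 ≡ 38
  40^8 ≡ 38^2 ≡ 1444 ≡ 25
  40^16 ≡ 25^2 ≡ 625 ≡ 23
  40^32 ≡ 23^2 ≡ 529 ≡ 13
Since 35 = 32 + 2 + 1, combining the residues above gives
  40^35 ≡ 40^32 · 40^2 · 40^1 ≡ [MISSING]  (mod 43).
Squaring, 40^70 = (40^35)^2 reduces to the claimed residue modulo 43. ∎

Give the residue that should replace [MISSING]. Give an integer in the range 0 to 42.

40^32 · 40^2 · 40^1 ≡ 13 · 9 · 40 = 4680.
4680 mod 43 = 36, so 40^35 ≡ 36 (mod 43).

36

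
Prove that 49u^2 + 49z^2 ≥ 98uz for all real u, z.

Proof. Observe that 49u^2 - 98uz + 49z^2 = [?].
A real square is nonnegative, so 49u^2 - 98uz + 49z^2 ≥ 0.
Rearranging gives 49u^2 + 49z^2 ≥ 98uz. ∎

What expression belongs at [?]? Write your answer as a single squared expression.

(7u - 7z)^2

49u^2 - 98uz + 49z^2 is a perfect-square trinomial: the outer terms are (7u)^2 and (7z)^2, and the cross term is -2·7u·7z.
So 49u^2 - 98uz + 49z^2 = (7u - 7z)^2 ≥ 0.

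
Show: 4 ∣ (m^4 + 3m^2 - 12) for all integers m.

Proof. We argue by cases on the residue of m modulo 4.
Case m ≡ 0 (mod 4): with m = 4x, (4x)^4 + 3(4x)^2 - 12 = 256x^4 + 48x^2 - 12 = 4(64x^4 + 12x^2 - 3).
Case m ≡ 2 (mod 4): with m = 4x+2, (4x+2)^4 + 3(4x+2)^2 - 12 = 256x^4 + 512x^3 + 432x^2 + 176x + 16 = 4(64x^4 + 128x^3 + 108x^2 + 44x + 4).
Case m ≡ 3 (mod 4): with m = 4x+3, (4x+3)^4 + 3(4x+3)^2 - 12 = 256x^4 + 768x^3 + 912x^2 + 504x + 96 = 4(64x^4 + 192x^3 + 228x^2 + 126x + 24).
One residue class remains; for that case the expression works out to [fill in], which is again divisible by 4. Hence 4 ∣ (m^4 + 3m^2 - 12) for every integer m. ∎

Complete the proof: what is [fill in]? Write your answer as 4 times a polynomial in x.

4(64x^4 + 64x^3 + 36x^2 + 10x - 2)

The residues treated are {0, 2, 3}, so the missing case is m ≡ 1 (mod 4); write m = 4x+1.
Then (4x+1)^4 + 3(4x+1)^2 - 12 = 256x^4 + 256x^3 + 144x^2 + 40x - 8 = 4(64x^4 + 64x^3 + 36x^2 + 10x - 2).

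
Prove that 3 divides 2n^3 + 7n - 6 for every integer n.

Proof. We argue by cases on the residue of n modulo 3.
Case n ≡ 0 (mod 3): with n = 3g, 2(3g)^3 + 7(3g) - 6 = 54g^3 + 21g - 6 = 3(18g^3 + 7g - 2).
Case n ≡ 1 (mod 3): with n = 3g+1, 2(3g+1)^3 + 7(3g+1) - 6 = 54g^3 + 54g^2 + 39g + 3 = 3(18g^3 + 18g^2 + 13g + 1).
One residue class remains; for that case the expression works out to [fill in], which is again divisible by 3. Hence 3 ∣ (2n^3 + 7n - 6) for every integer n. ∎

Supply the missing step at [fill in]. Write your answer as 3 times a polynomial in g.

3(18g^3 + 36g^2 + 31g + 8)

Only n ≡ 2 (mod 3) is unaccounted for. Put n = 3g+2:
2(3g+2)^3 + 7(3g+2) - 6 expands to 54g^3 + 108g^2 + 93g + 24,
and factoring out 3 leaves 3(18g^3 + 36g^2 + 31g + 8).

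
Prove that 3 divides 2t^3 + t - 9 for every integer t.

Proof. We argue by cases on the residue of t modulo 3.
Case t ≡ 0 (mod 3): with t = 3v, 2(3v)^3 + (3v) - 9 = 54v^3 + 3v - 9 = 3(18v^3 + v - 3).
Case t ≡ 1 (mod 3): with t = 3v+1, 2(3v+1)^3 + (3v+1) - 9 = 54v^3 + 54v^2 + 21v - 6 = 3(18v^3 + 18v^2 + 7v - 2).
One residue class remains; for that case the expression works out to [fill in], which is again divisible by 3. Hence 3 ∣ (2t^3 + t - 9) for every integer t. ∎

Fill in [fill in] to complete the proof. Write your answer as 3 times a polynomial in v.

Only t ≡ 2 (mod 3) is unaccounted for. Put t = 3v+2:
2(3v+2)^3 + (3v+2) - 9 expands to 54v^3 + 108v^2 + 75v + 9,
and factoring out 3 leaves 3(18v^3 + 36v^2 + 25v + 3).

3(18v^3 + 36v^2 + 25v + 3)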